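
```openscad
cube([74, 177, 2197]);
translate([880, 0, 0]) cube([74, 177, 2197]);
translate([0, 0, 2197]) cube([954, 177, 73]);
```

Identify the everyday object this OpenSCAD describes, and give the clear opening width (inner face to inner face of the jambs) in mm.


A door frame. The clear opening width is 806 mm.

Two 2197 mm tall posts with a header on top — a door frame. The left jamb is 74 mm wide at x = 0; the right jamb starts at x = 880. The clear opening is 880 − 74 = 806 mm.


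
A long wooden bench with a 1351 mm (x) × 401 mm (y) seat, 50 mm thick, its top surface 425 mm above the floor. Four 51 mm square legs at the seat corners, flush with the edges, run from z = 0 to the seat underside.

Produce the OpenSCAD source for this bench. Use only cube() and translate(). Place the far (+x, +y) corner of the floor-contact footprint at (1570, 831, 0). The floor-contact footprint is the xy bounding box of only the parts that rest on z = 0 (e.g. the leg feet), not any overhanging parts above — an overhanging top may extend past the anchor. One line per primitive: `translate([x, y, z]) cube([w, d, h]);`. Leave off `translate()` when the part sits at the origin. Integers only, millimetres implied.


translate([219, 430, 375]) cube([1351, 401, 50]);
translate([219, 430, 0]) cube([51, 51, 375]);
translate([219, 780, 0]) cube([51, 51, 375]);
translate([1519, 430, 0]) cube([51, 51, 375]);
translate([1519, 780, 0]) cube([51, 51, 375]);


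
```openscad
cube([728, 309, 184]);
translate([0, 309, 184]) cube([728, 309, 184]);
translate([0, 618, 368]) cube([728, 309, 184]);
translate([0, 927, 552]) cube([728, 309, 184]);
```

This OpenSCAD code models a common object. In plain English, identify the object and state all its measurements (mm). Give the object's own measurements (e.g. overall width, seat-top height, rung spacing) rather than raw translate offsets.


A straight staircase of 4 solid steps. Each step is 728 mm wide (x), 309 mm deep (y, the going) and 184 mm tall (the rise). The first step rests on the floor; each subsequent step sits one going further in +y and one rise higher in +z, directly behind and above the previous step with no overlap.


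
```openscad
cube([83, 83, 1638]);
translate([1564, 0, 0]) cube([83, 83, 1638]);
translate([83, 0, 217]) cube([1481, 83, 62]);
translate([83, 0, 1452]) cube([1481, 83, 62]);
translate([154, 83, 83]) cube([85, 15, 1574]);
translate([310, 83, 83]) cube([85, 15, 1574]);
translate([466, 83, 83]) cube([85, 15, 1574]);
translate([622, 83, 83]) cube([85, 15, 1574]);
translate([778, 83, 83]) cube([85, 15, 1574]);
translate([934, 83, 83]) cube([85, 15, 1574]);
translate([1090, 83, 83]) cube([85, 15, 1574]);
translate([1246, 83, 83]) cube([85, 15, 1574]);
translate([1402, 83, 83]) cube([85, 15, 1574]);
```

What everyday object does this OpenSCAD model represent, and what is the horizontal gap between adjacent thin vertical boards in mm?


A fence section. The picket gap is 71 mm.

Two posts, two rails, 9 pickets — a fence section. Span 1481 mm holds 9 pickets of 85 mm with 10 equal gaps: ⌊(1481 − 9·85) / 10⌋ = 71 mm.


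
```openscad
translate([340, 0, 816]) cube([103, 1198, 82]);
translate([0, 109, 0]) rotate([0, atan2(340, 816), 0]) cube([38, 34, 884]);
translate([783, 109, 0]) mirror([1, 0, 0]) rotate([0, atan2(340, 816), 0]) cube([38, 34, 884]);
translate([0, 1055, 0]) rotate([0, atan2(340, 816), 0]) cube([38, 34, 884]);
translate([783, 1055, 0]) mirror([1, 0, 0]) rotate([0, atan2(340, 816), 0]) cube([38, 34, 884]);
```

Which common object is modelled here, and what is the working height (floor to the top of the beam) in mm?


A sawhorse. The overall height is 898 mm.

A beam across two mirrored pairs of raked legs — a sawhorse. The beam's underside is at z = 816 (matching the legs' vertical rise in atan2(340, 816)) and the beam is 82 mm tall, so its top is at 816 + 82 = 898 mm. The raked legs top out at the beam's underside, so that is the highest point.


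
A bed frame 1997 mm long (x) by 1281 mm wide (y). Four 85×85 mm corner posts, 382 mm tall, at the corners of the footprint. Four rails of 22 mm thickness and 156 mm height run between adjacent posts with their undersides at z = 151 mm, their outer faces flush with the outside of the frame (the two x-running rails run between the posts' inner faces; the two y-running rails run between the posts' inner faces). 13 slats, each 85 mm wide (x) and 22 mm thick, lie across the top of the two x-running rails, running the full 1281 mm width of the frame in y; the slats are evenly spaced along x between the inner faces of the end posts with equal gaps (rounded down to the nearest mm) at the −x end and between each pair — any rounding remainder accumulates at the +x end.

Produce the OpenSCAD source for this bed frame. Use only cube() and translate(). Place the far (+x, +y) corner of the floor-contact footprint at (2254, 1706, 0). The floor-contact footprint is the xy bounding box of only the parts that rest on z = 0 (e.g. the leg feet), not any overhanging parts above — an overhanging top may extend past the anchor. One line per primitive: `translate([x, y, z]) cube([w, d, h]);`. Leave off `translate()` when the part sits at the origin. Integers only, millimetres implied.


translate([257, 425, 0]) cube([85, 85, 382]);
translate([257, 1621, 0]) cube([85, 85, 382]);
translate([2169, 425, 0]) cube([85, 85, 382]);
translate([2169, 1621, 0]) cube([85, 85, 382]);
translate([342, 425, 151]) cube([1827, 22, 156]);
translate([342, 1684, 151]) cube([1827, 22, 156]);
translate([257, 510, 151]) cube([22, 1111, 156]);
translate([2232, 510, 151]) cube([22, 1111, 156]);
translate([393, 425, 307]) cube([85, 1281, 22]);
translate([529, 425, 307]) cube([85, 1281, 22]);
translate([665, 425, 307]) cube([85, 1281, 22]);
translate([801, 425, 307]) cube([85, 1281, 22]);
translate([937, 425, 307]) cube([85, 1281, 22]);
translate([1073, 425, 307]) cube([85, 1281, 22]);
translate([1209, 425, 307]) cube([85, 1281, 22]);
translate([1345, 425, 307]) cube([85, 1281, 22]);
translate([1481, 425, 307]) cube([85, 1281, 22]);
translate([1617, 425, 307]) cube([85, 1281, 22]);
translate([1753, 425, 307]) cube([85, 1281, 22]);
translate([1889, 425, 307]) cube([85, 1281, 22]);
translate([2025, 425, 307]) cube([85, 1281, 22]);


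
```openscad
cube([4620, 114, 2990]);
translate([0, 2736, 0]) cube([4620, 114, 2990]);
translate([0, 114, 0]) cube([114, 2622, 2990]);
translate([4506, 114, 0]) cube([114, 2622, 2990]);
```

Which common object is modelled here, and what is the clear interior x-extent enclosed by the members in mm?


A house (or room) frame. The interior width is 4392 mm.

Four 2990 mm walls enclosing a rectangle with no floor or roof — a room or house frame. Outside width is 4620 mm and wall thickness is 114 mm, so the interior width is 4620 − 2 × 114 = 4392 mm.


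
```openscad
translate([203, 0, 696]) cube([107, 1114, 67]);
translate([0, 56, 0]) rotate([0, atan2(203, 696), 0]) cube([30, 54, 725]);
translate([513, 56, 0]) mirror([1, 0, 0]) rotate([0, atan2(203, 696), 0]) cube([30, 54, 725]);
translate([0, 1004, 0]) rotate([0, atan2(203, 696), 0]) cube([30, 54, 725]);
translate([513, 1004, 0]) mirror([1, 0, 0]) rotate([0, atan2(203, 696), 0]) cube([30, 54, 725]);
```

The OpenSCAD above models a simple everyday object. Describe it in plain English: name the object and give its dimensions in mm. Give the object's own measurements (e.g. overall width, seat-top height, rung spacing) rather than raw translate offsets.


A sawhorse. A 107×1114×67 mm beam (x, y, z) sits on two A-frame leg pairs. Each pair is two raked legs of 30×54 mm section (54 mm along y) splaying symmetrically in x. Each leg rises 696 mm vertically over 203 mm of horizontal reach and is 725 mm long along its own axis. Every leg's outer bottom edge rests on the floor and its outer top edge meets a bottom edge of the beam — the left legs (tilting toward +x) meet the beam's −x bottom edge, the right legs (their mirror images, tilting toward −x) meet its +x bottom edge — so the leg tops tuck under the beam, the beam's underside is 696 mm above the floor, and the feet are 513 mm apart outside-to-outside with the beam centred between them. The two leg pairs are set in 56 mm from either end of the beam.


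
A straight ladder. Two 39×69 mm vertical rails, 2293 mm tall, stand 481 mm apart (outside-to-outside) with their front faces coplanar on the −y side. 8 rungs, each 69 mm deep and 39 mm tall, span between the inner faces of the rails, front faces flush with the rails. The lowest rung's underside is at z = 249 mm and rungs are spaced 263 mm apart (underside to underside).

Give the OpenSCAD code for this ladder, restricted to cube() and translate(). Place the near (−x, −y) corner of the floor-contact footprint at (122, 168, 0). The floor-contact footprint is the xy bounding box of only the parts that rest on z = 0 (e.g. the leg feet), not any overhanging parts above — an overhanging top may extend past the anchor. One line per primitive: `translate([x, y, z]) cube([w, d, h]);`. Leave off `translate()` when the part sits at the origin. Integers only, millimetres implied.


translate([122, 168, 0]) cube([39, 69, 2293]);
translate([564, 168, 0]) cube([39, 69, 2293]);
translate([161, 168, 249]) cube([403, 69, 39]);
translate([161, 168, 512]) cube([403, 69, 39]);
translate([161, 168, 775]) cube([403, 69, 39]);
translate([161, 168, 1038]) cube([403, 69, 39]);
translate([161, 168, 1301]) cube([403, 69, 39]);
translate([161, 168, 1564]) cube([403, 69, 39]);
translate([161, 168, 1827]) cube([403, 69, 39]);
translate([161, 168, 2090]) cube([403, 69, 39]);


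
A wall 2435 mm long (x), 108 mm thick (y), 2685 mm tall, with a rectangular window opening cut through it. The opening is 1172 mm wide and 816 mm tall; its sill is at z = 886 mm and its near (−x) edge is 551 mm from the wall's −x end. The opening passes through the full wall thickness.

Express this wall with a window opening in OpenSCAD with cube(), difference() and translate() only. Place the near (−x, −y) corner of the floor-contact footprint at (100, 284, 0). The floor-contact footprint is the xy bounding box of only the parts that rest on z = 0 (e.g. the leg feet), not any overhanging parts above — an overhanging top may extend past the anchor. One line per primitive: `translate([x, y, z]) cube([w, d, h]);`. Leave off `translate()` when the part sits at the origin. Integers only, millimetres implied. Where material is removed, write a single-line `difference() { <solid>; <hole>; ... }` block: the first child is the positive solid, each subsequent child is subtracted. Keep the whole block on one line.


difference() { translate([100, 284, 0]) cube([2435, 108, 2685]); translate([651, 284, 886]) cube([1172, 108, 816]); }


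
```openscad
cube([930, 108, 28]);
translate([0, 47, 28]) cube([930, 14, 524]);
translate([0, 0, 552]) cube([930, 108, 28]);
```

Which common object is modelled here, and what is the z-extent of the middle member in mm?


An I-beam. The web height is 524 mm.

Two wide flanges with a thin centred web — an I-beam. Overall 580 mm minus two 28 mm flanges gives a web of 580 − 2·28 = 524 mm.


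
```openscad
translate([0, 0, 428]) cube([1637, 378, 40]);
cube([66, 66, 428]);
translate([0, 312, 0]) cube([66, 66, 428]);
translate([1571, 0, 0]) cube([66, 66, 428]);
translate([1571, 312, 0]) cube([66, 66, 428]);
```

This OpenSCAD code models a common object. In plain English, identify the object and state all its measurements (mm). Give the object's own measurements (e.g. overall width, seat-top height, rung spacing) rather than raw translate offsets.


A bench: a 1637×378 mm seat slab, 40 mm thick, top at z = 468 mm, on four 66×66 mm square legs flush with the seat corners and standing on z = 0.


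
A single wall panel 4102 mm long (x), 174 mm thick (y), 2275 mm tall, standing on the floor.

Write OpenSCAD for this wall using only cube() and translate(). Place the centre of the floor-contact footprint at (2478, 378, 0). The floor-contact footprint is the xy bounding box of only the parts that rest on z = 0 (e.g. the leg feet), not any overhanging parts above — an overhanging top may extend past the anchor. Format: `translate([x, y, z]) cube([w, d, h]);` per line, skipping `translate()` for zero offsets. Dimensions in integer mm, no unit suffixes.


translate([427, 291, 0]) cube([4102, 174, 2275]);


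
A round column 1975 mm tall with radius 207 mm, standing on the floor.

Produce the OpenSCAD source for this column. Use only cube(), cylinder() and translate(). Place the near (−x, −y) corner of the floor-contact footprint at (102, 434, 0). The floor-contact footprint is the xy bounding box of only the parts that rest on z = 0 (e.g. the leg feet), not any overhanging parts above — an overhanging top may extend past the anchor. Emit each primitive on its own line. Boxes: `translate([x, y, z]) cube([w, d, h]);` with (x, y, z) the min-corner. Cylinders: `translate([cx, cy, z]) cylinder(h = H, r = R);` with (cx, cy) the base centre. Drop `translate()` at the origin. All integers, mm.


translate([309, 641, 0]) cylinder(h = 1975, r = 207);


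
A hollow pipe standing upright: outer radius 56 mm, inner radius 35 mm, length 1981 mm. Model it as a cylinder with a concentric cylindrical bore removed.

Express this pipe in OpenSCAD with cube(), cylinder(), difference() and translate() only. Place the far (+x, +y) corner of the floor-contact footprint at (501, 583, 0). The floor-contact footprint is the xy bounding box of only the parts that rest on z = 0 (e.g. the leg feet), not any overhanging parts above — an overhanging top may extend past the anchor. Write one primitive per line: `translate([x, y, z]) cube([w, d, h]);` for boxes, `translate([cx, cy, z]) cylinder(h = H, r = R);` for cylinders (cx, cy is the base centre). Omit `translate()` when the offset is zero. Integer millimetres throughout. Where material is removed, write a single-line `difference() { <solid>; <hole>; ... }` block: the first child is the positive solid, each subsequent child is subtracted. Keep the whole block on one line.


difference() { translate([445, 527, 0]) cylinder(h = 1981, r = 56); translate([445, 527, 0]) cylinder(h = 1981, r = 35); }


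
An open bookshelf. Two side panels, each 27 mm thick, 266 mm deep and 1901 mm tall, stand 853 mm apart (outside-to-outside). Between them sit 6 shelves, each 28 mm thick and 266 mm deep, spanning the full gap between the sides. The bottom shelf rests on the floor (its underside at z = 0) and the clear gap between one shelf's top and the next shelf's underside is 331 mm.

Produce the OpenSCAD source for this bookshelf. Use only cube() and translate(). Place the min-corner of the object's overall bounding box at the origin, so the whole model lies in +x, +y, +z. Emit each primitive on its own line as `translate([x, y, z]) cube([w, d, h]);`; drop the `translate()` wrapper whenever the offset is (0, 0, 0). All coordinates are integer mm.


cube([27, 266, 1901]);
translate([826, 0, 0]) cube([27, 266, 1901]);
translate([27, 0, 0]) cube([799, 266, 28]);
translate([27, 0, 359]) cube([799, 266, 28]);
translate([27, 0, 718]) cube([799, 266, 28]);
translate([27, 0, 1077]) cube([799, 266, 28]);
translate([27, 0, 1436]) cube([799, 266, 28]);
translate([27, 0, 1795]) cube([799, 266, 28]);


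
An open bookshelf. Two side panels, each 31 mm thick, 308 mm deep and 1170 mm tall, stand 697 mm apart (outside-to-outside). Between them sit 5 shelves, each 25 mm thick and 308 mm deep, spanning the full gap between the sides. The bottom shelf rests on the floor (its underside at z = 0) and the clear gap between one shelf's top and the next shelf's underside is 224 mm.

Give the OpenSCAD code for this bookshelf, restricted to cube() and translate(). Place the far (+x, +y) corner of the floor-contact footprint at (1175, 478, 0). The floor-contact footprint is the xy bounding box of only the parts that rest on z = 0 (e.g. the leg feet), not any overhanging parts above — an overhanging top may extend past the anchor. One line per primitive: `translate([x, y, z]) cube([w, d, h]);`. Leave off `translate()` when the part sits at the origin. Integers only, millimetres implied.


translate([478, 170, 0]) cube([31, 308, 1170]);
translate([1144, 170, 0]) cube([31, 308, 1170]);
translate([509, 170, 0]) cube([635, 308, 25]);
translate([509, 170, 249]) cube([635, 308, 25]);
translate([509, 170, 498]) cube([635, 308, 25]);
translate([509, 170, 747]) cube([635, 308, 25]);
translate([509, 170, 996]) cube([635, 308, 25]);


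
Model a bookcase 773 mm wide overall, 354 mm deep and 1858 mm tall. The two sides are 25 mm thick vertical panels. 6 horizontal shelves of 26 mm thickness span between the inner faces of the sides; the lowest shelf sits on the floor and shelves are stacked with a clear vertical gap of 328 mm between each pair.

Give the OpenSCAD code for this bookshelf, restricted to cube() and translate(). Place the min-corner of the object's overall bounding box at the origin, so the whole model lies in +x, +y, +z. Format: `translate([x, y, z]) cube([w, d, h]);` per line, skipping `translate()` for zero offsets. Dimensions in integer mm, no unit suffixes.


cube([25, 354, 1858]);
translate([748, 0, 0]) cube([25, 354, 1858]);
translate([25, 0, 0]) cube([723, 354, 26]);
translate([25, 0, 354]) cube([723, 354, 26]);
translate([25, 0, 708]) cube([723, 354, 26]);
translate([25, 0, 1062]) cube([723, 354, 26]);
translate([25, 0, 1416]) cube([723, 354, 26]);
translate([25, 0, 1770]) cube([723, 354, 26]);


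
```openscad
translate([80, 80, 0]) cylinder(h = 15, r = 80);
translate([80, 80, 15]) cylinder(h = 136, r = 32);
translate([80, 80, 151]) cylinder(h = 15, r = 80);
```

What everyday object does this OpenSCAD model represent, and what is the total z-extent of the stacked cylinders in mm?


A spool. The overall height is 166 mm.

Three coaxial cylinders, large–small–large — a spool. Two 15 mm flanges and a 136 mm core give 15 + 136 + 15 = 166 mm.


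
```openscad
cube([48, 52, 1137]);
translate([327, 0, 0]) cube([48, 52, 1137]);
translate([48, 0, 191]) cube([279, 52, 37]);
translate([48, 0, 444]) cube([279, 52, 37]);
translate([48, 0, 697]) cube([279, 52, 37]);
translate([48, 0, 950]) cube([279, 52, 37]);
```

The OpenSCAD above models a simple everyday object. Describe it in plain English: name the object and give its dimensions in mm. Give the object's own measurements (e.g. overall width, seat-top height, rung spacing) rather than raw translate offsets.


A straight ladder. Two 48×52 mm vertical rails, 1137 mm tall, stand 375 mm apart (outside-to-outside) with their front faces coplanar on the −y side. 4 rungs, each 52 mm deep and 37 mm tall, span between the inner faces of the rails, front faces flush with the rails. The lowest rung's underside is at z = 191 mm and rungs are spaced 253 mm apart (underside to underside).


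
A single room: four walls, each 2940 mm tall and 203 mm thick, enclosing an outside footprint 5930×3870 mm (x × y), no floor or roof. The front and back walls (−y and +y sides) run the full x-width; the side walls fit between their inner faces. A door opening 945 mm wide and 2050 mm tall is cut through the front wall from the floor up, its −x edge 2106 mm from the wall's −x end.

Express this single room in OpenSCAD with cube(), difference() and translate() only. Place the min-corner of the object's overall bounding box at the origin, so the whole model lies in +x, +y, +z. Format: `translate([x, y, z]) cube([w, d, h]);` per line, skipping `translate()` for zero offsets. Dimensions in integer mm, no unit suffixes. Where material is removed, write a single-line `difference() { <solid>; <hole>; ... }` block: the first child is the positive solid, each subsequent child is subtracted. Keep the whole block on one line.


difference() { cube([5930, 203, 2940]); translate([2106, 0, 0]) cube([945, 203, 2050]); }
translate([0, 3667, 0]) cube([5930, 203, 2940]);
translate([0, 203, 0]) cube([203, 3464, 2940]);
translate([5727, 203, 0]) cube([203, 3464, 2940]);


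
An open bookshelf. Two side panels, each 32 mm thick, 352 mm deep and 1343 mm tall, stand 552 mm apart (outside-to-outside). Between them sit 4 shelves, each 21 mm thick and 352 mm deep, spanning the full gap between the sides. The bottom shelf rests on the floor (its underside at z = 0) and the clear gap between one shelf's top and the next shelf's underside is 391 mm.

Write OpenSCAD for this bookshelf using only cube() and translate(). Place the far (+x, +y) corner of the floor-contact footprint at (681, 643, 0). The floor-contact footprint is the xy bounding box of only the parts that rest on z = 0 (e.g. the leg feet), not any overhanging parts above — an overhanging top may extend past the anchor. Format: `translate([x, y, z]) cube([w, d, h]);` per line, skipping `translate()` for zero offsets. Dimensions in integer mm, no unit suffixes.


translate([129, 291, 0]) cube([32, 352, 1343]);
translate([649, 291, 0]) cube([32, 352, 1343]);
translate([161, 291, 0]) cube([488, 352, 21]);
translate([161, 291, 412]) cube([488, 352, 21]);
translate([161, 291, 824]) cube([488, 352, 21]);
translate([161, 291, 1236]) cube([488, 352, 21]);


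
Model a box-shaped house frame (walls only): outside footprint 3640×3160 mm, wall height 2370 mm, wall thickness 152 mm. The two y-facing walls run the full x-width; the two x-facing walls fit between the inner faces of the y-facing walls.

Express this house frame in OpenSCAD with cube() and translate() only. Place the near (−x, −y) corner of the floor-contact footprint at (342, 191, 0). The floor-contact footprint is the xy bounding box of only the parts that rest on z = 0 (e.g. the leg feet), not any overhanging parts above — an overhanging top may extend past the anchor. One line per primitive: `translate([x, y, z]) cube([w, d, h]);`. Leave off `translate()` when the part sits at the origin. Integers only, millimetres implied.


translate([342, 191, 0]) cube([3640, 152, 2370]);
translate([342, 3199, 0]) cube([3640, 152, 2370]);
translate([342, 343, 0]) cube([152, 2856, 2370]);
translate([3830, 343, 0]) cube([152, 2856, 2370]);


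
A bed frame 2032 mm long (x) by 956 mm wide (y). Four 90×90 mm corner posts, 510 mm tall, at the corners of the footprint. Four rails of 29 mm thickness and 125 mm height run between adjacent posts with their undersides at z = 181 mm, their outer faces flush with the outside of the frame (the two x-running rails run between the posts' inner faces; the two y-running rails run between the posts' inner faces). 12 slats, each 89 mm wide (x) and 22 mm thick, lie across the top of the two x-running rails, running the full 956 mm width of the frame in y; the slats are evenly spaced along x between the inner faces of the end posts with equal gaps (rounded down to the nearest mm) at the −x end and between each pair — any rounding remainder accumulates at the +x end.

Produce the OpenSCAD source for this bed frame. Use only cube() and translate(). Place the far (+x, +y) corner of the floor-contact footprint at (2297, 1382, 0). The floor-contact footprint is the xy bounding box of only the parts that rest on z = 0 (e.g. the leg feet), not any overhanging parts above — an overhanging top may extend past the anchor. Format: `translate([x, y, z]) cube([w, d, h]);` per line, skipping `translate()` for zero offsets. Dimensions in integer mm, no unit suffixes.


translate([265, 426, 0]) cube([90, 90, 510]);
translate([265, 1292, 0]) cube([90, 90, 510]);
translate([2207, 426, 0]) cube([90, 90, 510]);
translate([2207, 1292, 0]) cube([90, 90, 510]);
translate([355, 426, 181]) cube([1852, 29, 125]);
translate([355, 1353, 181]) cube([1852, 29, 125]);
translate([265, 516, 181]) cube([29, 776, 125]);
translate([2268, 516, 181]) cube([29, 776, 125]);
translate([415, 426, 306]) cube([89, 956, 22]);
translate([564, 426, 306]) cube([89, 956, 22]);
translate([713, 426, 306]) cube([89, 956, 22]);
translate([862, 426, 306]) cube([89, 956, 22]);
translate([1011, 426, 306]) cube([89, 956, 22]);
translate([1160, 426, 306]) cube([89, 956, 22]);
translate([1309, 426, 306]) cube([89, 956, 22]);
translate([1458, 426, 306]) cube([89, 956, 22]);
translate([1607, 426, 306]) cube([89, 956, 22]);
translate([1756, 426, 306]) cube([89, 956, 22]);
translate([1905, 426, 306]) cube([89, 956, 22]);
translate([2054, 426, 306]) cube([89, 956, 22]);


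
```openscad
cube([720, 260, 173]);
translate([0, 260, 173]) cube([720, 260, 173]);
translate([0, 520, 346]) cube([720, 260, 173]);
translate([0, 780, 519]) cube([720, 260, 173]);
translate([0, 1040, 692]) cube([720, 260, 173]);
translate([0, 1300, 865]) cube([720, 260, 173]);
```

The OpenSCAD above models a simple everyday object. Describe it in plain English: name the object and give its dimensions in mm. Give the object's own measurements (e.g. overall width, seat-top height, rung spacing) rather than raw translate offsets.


A straight staircase of 6 solid steps. Each step is 720 mm wide (x), 260 mm deep (y, the going) and 173 mm tall (the rise). The first step rests on the floor; each subsequent step sits one going further in +y and one rise higher in +z, directly behind and above the previous step with no overlap.


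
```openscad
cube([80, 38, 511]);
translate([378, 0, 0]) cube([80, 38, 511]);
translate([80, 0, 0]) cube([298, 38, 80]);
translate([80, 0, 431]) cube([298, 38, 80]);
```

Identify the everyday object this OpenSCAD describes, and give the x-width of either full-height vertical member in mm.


A picture frame. The border width is 80 mm.

Four thin pieces enclosing a rectangular opening — a picture frame. The two full-height stiles are 511 mm tall; the top rail sits at z = 431 and is 80 mm tall, so the border above the opening is 511 − 431 = 80 mm, matching the stile x-width.


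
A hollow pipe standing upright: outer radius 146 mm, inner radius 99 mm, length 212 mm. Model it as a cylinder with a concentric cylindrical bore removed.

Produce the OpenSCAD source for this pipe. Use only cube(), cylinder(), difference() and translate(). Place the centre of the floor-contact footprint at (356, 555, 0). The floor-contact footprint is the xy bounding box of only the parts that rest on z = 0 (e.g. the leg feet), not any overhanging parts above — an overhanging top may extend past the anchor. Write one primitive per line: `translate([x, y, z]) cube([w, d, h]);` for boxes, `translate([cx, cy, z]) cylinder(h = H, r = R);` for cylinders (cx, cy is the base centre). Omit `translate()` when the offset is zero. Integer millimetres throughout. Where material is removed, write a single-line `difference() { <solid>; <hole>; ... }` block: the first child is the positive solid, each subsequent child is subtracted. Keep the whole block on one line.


difference() { translate([356, 555, 0]) cylinder(h = 212, r = 146); translate([356, 555, 0]) cylinder(h = 212, r = 99); }


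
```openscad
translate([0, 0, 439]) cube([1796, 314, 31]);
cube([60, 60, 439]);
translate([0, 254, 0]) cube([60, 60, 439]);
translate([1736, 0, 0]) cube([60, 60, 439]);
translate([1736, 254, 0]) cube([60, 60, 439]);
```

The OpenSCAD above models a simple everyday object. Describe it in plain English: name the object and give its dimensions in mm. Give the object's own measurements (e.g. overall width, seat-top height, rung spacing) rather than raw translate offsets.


A bench: a 1796×314 mm seat slab, 31 mm thick, top at z = 470 mm, on four 60×60 mm square legs flush with the seat corners and standing on z = 0.


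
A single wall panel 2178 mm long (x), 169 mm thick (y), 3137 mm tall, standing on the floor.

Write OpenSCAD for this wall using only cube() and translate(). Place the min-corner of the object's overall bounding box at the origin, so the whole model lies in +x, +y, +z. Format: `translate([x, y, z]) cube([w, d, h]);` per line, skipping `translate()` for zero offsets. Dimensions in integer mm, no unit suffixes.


cube([2178, 169, 3137]);


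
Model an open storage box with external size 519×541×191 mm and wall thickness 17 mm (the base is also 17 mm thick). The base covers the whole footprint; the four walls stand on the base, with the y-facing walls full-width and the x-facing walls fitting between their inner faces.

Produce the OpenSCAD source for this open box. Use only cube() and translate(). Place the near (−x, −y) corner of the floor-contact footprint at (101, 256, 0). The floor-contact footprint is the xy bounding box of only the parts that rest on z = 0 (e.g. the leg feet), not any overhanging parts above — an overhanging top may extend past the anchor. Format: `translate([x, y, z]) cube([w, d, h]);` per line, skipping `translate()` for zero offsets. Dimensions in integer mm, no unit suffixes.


translate([101, 256, 0]) cube([519, 541, 17]);
translate([101, 256, 17]) cube([519, 17, 174]);
translate([101, 780, 17]) cube([519, 17, 174]);
translate([101, 273, 17]) cube([17, 507, 174]);
translate([603, 273, 17]) cube([17, 507, 174]);


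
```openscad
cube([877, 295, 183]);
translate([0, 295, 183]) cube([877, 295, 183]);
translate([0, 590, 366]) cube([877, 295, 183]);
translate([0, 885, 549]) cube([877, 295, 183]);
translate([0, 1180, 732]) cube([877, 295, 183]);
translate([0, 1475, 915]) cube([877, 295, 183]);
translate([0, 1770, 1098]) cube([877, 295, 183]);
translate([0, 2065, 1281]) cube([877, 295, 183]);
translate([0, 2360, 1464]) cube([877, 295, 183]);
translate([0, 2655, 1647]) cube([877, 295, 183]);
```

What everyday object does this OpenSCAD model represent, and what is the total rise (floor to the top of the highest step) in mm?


A staircase. The total rise is 1830 mm.

10 identical blocks, each offset up and back from the previous — a staircase. Each step is 183 mm tall and there are 10 of them, so the total rise is 10 × 183 = 1830 mm.


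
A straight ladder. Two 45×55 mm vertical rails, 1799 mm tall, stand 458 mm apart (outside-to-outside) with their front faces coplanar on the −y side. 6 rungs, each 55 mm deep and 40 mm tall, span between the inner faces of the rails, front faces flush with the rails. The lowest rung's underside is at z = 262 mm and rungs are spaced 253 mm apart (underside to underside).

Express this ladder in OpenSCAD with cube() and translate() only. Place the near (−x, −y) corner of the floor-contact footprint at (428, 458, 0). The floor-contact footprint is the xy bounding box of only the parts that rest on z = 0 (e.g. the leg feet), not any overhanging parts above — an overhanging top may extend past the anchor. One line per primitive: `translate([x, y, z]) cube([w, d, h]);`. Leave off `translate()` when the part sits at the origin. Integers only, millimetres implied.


translate([428, 458, 0]) cube([45, 55, 1799]);
translate([841, 458, 0]) cube([45, 55, 1799]);
translate([473, 458, 262]) cube([368, 55, 40]);
translate([473, 458, 515]) cube([368, 55, 40]);
translate([473, 458, 768]) cube([368, 55, 40]);
translate([473, 458, 1021]) cube([368, 55, 40]);
translate([473, 458, 1274]) cube([368, 55, 40]);
translate([473, 458, 1527]) cube([368, 55, 40]);


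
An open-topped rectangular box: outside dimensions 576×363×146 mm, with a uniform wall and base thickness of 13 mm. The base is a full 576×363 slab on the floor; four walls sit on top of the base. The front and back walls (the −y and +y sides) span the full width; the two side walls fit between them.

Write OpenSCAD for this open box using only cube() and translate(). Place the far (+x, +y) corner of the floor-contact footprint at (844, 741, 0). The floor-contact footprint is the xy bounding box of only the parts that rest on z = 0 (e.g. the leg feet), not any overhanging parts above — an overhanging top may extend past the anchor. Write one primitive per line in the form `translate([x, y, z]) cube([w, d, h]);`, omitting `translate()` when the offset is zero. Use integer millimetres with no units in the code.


translate([268, 378, 0]) cube([576, 363, 13]);
translate([268, 378, 13]) cube([576, 13, 133]);
translate([268, 728, 13]) cube([576, 13, 133]);
translate([268, 391, 13]) cube([13, 337, 133]);
translate([831, 391, 13]) cube([13, 337, 133]);


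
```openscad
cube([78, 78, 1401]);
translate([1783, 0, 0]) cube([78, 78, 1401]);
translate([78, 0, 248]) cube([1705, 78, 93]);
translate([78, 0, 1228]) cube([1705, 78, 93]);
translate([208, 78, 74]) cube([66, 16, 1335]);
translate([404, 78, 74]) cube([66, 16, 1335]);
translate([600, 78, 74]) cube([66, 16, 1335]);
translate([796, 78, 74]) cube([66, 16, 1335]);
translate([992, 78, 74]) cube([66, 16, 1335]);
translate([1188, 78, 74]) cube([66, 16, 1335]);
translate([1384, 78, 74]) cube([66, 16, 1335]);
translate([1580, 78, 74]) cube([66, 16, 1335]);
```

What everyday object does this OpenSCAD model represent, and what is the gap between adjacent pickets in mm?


A fence section. The picket gap is 130 mm.

Two posts, two rails, 8 pickets — a fence section. Span 1705 mm holds 8 pickets of 66 mm with 9 equal gaps: ⌊(1705 − 8·66) / 9⌋ = 130 mm.


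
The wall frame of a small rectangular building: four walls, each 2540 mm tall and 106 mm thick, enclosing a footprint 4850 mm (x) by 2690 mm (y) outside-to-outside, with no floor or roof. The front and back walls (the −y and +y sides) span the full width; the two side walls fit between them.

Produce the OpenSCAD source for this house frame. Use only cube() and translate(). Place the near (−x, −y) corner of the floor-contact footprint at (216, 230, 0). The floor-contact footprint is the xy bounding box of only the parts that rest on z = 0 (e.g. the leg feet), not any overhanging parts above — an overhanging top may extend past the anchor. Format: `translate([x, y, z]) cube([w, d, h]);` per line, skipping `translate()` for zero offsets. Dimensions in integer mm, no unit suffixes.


translate([216, 230, 0]) cube([4850, 106, 2540]);
translate([216, 2814, 0]) cube([4850, 106, 2540]);
translate([216, 336, 0]) cube([106, 2478, 2540]);
translate([4960, 336, 0]) cube([106, 2478, 2540]);


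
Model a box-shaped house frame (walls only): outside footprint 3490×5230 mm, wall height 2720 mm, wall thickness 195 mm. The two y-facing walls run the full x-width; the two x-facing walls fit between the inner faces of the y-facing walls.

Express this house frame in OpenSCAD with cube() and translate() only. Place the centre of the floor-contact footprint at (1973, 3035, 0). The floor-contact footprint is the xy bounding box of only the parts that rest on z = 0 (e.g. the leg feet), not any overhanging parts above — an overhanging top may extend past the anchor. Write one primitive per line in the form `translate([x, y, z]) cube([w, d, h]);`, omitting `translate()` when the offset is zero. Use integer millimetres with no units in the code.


translate([228, 420, 0]) cube([3490, 195, 2720]);
translate([228, 5455, 0]) cube([3490, 195, 2720]);
translate([228, 615, 0]) cube([195, 4840, 2720]);
translate([3523, 615, 0]) cube([195, 4840, 2720]);


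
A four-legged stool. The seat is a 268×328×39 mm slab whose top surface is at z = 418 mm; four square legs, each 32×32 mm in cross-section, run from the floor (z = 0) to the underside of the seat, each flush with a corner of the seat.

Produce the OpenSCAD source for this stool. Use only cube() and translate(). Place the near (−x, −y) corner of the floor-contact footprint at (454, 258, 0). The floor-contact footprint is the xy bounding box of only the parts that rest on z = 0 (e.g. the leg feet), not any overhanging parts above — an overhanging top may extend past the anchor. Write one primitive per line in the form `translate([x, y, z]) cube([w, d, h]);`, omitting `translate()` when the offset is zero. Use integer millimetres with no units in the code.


translate([454, 258, 379]) cube([268, 328, 39]);
translate([454, 258, 0]) cube([32, 32, 379]);
translate([690, 258, 0]) cube([32, 32, 379]);
translate([454, 554, 0]) cube([32, 32, 379]);
translate([690, 554, 0]) cube([32, 32, 379]);


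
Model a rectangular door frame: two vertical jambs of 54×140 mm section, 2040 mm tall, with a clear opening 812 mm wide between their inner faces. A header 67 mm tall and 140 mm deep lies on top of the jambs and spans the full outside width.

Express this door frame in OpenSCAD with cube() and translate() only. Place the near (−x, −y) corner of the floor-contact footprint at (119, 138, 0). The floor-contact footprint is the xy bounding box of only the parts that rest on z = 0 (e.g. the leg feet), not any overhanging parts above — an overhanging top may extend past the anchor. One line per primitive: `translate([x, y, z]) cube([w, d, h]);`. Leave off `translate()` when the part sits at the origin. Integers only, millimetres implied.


translate([119, 138, 0]) cube([54, 140, 2040]);
translate([985, 138, 0]) cube([54, 140, 2040]);
translate([119, 138, 2040]) cube([920, 140, 67]);


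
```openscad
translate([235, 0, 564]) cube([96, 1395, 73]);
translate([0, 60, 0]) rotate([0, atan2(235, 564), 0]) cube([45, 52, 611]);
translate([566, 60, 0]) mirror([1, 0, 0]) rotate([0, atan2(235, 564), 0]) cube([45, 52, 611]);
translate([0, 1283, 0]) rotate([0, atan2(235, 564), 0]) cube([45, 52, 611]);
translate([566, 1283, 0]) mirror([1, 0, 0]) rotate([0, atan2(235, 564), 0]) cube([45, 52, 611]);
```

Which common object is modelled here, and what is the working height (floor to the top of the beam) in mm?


A sawhorse. The overall height is 637 mm.

A beam across two mirrored pairs of raked legs — a sawhorse. The beam's underside is at z = 564 (matching the legs' vertical rise in atan2(235, 564)) and the beam is 73 mm tall, so its top is at 564 + 73 = 637 mm. The raked legs top out at the beam's underside, so that is the highest point.


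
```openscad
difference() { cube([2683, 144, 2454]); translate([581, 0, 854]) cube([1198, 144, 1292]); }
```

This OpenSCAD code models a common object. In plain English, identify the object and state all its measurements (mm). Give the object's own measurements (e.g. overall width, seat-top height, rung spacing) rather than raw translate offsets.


A wall 2683 mm long (x), 144 mm thick (y), 2454 mm tall, with a rectangular window opening cut through it. The opening is 1198 mm wide and 1292 mm tall; its sill is at z = 854 mm and its near (−x) edge is 581 mm from the wall's −x end. The opening passes through the full wall thickness.


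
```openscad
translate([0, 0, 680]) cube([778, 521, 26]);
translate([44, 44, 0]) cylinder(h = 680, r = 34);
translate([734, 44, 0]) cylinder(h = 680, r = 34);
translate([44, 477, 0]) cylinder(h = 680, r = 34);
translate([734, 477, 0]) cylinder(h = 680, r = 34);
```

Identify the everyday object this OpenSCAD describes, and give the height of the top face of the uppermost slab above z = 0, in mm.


A table. The table height is 706 mm.

A 778×521×26 slab sits at z = 680 on four Ø68 mm round legs — a table. The top surface is at 680 + 26 = 706 mm.


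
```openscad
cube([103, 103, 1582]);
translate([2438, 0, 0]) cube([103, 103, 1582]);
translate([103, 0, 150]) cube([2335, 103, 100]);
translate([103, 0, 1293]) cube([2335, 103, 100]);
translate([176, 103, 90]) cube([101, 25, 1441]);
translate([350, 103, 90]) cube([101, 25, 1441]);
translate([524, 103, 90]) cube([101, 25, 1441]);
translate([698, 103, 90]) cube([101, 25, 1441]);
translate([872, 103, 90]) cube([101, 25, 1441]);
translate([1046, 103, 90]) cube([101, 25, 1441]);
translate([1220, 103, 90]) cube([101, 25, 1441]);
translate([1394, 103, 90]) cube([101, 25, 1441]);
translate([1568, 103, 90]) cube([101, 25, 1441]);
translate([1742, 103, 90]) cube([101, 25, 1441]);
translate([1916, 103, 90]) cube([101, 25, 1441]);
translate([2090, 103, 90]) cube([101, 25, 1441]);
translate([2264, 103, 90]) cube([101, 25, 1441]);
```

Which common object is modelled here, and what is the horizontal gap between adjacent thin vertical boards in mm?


A fence section. The picket gap is 73 mm.

Two posts, two rails, 13 pickets — a fence section. Span 2335 mm holds 13 pickets of 101 mm with 14 equal gaps: ⌊(2335 − 13·101) / 14⌋ = 73 mm.


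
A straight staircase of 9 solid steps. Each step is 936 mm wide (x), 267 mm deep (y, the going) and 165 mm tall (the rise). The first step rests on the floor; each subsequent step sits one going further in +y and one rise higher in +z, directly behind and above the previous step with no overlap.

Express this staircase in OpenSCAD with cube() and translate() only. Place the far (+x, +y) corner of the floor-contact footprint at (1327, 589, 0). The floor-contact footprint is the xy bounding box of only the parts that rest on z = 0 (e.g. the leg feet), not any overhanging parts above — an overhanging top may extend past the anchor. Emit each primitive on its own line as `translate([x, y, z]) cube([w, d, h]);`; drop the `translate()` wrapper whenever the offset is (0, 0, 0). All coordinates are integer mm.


translate([391, 322, 0]) cube([936, 267, 165]);
translate([391, 589, 165]) cube([936, 267, 165]);
translate([391, 856, 330]) cube([936, 267, 165]);
translate([391, 1123, 495]) cube([936, 267, 165]);
translate([391, 1390, 660]) cube([936, 267, 165]);
translate([391, 1657, 825]) cube([936, 267, 165]);
translate([391, 1924, 990]) cube([936, 267, 165]);
translate([391, 2191, 1155]) cube([936, 267, 165]);
translate([391, 2458, 1320]) cube([936, 267, 165]);
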